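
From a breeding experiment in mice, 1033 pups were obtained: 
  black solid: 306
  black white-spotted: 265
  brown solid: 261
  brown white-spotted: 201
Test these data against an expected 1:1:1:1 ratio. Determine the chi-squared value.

Under the 1:1:1:1 hypothesis (Σ ratio = 4, N = 1033):
  black solid: 1033 × 1/4 = 258.25
  black white-spotted: 1033 × 1/4 = 258.25
  brown solid: 1033 × 1/4 = 258.25
  brown white-spotted: 1033 × 1/4 = 258.25
χ² = Σ (O − E)² / E
  black solid: (306 − 258.25)² / 258.25 = 8.8289
  black white-spotted: (265 − 258.25)² / 258.25 = 0.1764
  brown solid: (261 − 258.25)² / 258.25 = 0.0293
  brown white-spotted: (201 − 258.25)² / 258.25 = 12.6914
χ² = 8.8289 + 0.1764 + 0.0293 + 12.6914 = 21.726

21.726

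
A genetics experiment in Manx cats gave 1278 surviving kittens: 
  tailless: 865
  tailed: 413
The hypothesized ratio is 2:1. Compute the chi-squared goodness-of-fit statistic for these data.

Expected counts for N = 1278 under a 2:1 ratio (total parts = 3):
  tailless: 1278 × 2/3 = 852
  tailed: 1278 × 1/3 = 426
χ² = Σ (O − E)² / E
  tailless: (865 − 852)² / 852 = 0.1984
  tailed: (413 − 426)² / 426 = 0.3967
χ² = 0.1984 + 0.3967 = 0.5951 ≈ 0.595

0.595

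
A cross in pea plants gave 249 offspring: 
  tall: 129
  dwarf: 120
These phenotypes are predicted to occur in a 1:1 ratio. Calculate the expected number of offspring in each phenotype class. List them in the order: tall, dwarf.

Total ratio parts = 2. Expected numbers out of 249:
  tall: 249 × 1/2 = 124.5
  dwarf: 249 × 1/2 = 124.5

124.5, 124.5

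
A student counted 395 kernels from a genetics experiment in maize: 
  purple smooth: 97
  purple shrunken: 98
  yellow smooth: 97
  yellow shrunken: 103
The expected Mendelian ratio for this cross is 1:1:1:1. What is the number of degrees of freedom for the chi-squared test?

3

A goodness-of-fit test with 4 phenotype classes has df = 4 − 1 = 3.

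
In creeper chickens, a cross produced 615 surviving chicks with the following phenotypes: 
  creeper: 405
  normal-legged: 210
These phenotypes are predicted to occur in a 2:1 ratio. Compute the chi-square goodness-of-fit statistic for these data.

0.183

Expected counts for N = 615 under a 2:1 ratio (total parts = 3):
  creeper: 615 × 2/3 = 410
  normal-legged: 615 × 1/3 = 205
χ² = Σ (O − E)² / E
  creeper: (405 − 410)² / 410 = 0.0610
  normal-legged: (210 − 205)² / 205 = 0.1220
χ² = 0.0610 + 0.1220 = 0.183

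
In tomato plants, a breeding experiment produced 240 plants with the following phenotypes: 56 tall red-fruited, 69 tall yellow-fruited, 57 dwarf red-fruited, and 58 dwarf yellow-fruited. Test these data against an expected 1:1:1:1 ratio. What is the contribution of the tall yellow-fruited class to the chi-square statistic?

The 1:1:1:1 ratio has 4 parts, so with N = 240 the expected counts are:
  tall red-fruited: 240 × 1/4 = 60
  tall yellow-fruited: 240 × 1/4 = 60
  dwarf red-fruited: 240 × 1/4 = 60
  dwarf yellow-fruited: 240 × 1/4 = 60
Contribution of tall yellow-fruited: (69 − 60)² / 60 = 1.3500

1.350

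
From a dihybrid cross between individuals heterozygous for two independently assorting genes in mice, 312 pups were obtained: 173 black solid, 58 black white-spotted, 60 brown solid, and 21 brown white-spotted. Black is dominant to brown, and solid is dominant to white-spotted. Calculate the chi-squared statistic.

0.194

A dihybrid F₂ with independent assortment and complete dominance at both loci gives a 9:3:3:1 phenotypic ratio.
Under the 9:3:3:1 hypothesis (Σ ratio = 16, N = 312):
  black solid: 312 × 9/16 = 175.5
  black white-spotted: 312 × 3/16 = 58.5
  brown solid: 312 × 3/16 = 58.5
  brown white-spotted: 312 × 1/16 = 19.5
χ² = Σ (O − E)² / E
  black solid: (173 − 175.5)² / 175.5 = 0.0356
  black white-spotted: (58 − 58.5)² / 58.5 = 0.0043
  brown solid: (60 − 58.5)² / 58.5 = 0.0385
  brown white-spotted: (21 − 19.5)² / 19.5 = 0.1154
χ² = 0.0356 + 0.0043 + 0.0385 + 0.1154 = 0.1938 ≈ 0.194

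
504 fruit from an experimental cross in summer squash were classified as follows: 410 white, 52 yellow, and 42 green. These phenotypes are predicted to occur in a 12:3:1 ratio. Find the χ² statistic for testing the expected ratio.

Under the 12:3:1 hypothesis (Σ ratio = 16, N = 504):
  white: 504 × 12/16 = 378
  yellow: 504 × 3/16 = 94.5
  green: 504 × 1/16 = 31.5
χ² = Σ (O − E)² / E
  white: (410 − 378)² / 378 = 2.7090
  yellow: (52 − 94.5)² / 94.5 = 19.1138
  green: (42 − 31.5)² / 31.5 = 3.5000
χ² = 2.7090 + 19.1138 + 3.5000 = 25.3228 ≈ 25.323

25.323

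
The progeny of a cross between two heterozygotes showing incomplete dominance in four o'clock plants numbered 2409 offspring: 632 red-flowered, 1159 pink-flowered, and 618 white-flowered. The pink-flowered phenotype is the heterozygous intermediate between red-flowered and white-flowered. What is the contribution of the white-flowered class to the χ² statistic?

0.412

With incomplete dominance, a heterozygote × heterozygote cross gives a 1:2:1 phenotypic ratio.
Expected counts for N = 2409 under a 1:2:1 ratio (total parts = 4):
  red-flowered: 2409 × 1/4 = 602.25
  pink-flowered: 2409 × 2/4 = 1204.5
  white-flowered: 2409 × 1/4 = 602.25
Contribution of white-flowered: (618 − 602.25)² / 602.25 = 0.4119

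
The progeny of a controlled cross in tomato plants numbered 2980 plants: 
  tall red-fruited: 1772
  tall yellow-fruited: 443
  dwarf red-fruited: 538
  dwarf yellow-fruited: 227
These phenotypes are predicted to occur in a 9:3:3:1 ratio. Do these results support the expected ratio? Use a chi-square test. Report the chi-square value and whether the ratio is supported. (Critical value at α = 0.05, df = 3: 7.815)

Under the 9:3:3:1 hypothesis (Σ ratio = 16, N = 2980):
  tall red-fruited: 2980 × 9/16 = 1676.25
  tall yellow-fruited: 2980 × 3/16 = 558.75
  dwarf red-fruited: 2980 × 3/16 = 558.75
  dwarf yellow-fruited: 2980 × 1/16 = 186.25
χ² = Σ (O − E)² / E
  tall red-fruited: (1772 − 1676.25)² / 1676.25 = 5.4694
  tall yellow-fruited: (443 − 558.75)² / 558.75 = 23.9786
  dwarf red-fruited: (538 − 558.75)² / 558.75 = 0.7706
  dwarf yellow-fruited: (227 − 186.25)² / 186.25 = 8.9158
χ² = 5.4694 + 23.9786 + 0.7706 + 8.9158 = 39.1344 ≈ 39.134
Degrees of freedom = 4 − 1 = 3; critical value at α = 0.05 is 7.815.
Since 39.134 > 7.815, we reject the null hypothesis — the data do not fit the 9:3:3:1 ratio.

39.134; not consistent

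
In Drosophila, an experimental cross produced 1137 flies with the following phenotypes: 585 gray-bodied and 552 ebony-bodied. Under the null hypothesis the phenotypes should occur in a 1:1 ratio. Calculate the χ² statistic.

0.958

Expected counts for N = 1137 under a 1:1 ratio (total parts = 2):
  gray-bodied: 1137 × 1/2 = 568.5
  ebony-bodied: 1137 × 1/2 = 568.5
χ² = Σ (O − E)² / E
  gray-bodied: (585 − 568.5)² / 568.5 = 0.4789
  ebony-bodied: (552 − 568.5)² / 568.5 = 0.4789
χ² = 0.4789 + 0.4789 = 0.9578 ≈ 0.958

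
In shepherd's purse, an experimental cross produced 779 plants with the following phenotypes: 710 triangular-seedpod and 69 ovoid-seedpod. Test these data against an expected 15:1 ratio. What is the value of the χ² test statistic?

9.039

Expected counts for N = 779 under a 15:1 ratio (total parts = 16):
  triangular-seedpod: 779 × 15/16 = 730.3125
  ovoid-seedpod: 779 × 1/16 = 48.6875
χ² = Σ (O − E)² / E
  triangular-seedpod: (710 − 730.3125)² / 730.3125 = 0.5650
  ovoid-seedpod: (69 − 48.6875)² / 48.6875 = 8.4744
χ² = 0.5650 + 8.4744 = 9.0394 ≈ 9.039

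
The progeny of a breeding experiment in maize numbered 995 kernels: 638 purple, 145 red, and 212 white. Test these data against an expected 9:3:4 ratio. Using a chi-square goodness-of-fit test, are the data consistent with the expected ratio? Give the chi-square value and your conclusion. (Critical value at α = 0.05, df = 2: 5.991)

25.646; not consistent

Total ratio parts = 16. Expected numbers out of 995:
  purple: 995 × 9/16 = 559.6875
  red: 995 × 3/16 = 186.5625
  white: 995 × 4/16 = 248.75
χ² = Σ (O − E)² / E
  purple: (638 − 559.6875)² / 559.6875 = 10.9576
  red: (145 − 186.5625)² / 186.5625 = 9.2593
  white: (212 − 248.75)² / 248.75 = 5.4294
χ² = 10.9576 + 9.2593 + 5.4294 = 25.6463 ≈ 25.646
Degrees of freedom = 3 − 1 = 2; critical value at α = 0.05 is 5.991.
Since 25.646 > 5.991, we reject the null hypothesis — the data do not fit the 9:3:4 ratio.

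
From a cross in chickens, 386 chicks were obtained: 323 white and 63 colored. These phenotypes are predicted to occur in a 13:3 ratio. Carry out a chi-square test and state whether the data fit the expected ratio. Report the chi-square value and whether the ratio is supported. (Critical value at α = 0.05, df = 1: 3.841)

The 13:3 ratio has 16 parts, so with N = 386 the expected counts are:
  white: 386 × 13/16 = 313.625
  colored: 386 × 3/16 = 72.375
χ² = Σ (O − E)² / E
  white: (323 − 313.625)² / 313.625 = 0.2802
  colored: (63 − 72.375)² / 72.375 = 1.2144
χ² = 0.2802 + 1.2144 = 1.4946 ≈ 1.495
Degrees of freedom = 2 − 1 = 1; critical value at α = 0.05 is 3.841.
Since 1.495 < 3.841, we fail to reject the null hypothesis — the data are consistent with the 13:3 ratio.

1.495; consistent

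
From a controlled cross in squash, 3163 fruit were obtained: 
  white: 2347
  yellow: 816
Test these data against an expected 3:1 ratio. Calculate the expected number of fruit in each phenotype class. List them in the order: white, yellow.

2372.25, 790.75

Expected counts for N = 3163 under a 3:1 ratio (total parts = 4):
  white: 3163 × 3/4 = 2372.25
  yellow: 3163 × 1/4 = 790.75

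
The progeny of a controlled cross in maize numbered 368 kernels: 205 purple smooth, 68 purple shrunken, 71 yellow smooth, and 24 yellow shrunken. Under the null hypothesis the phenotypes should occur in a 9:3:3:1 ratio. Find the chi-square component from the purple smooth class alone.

0.019

Total ratio parts = 16. Expected numbers out of 368:
  purple smooth: 368 × 9/16 = 207
  purple shrunken: 368 × 3/16 = 69
  yellow smooth: 368 × 3/16 = 69
  yellow shrunken: 368 × 1/16 = 23
Contribution of purple smooth: (205 − 207)² / 207 = 0.0193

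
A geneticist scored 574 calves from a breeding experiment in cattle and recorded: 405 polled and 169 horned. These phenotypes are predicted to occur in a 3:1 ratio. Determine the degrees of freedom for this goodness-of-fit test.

1

A goodness-of-fit test with 2 phenotype classes has df = 2 − 1 = 1.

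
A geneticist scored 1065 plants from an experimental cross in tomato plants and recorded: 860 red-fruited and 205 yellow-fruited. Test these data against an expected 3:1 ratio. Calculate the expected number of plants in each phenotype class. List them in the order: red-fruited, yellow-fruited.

Total ratio parts = 4. Expected numbers out of 1065:
  red-fruited: 1065 × 3/4 = 798.75
  yellow-fruited: 1065 × 1/4 = 266.25

798.75, 266.25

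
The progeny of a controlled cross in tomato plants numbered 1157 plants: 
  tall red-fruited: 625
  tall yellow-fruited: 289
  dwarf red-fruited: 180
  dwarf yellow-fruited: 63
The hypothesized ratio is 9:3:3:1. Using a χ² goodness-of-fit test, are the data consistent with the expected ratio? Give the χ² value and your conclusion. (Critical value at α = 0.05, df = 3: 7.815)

32.450; not consistent

Total ratio parts = 16. Expected numbers out of 1157:
  tall red-fruited: 1157 × 9/16 = 650.8125
  tall yellow-fruited: 1157 × 3/16 = 216.9375
  dwarf red-fruited: 1157 × 3/16 = 216.9375
  dwarf yellow-fruited: 1157 × 1/16 = 72.3125
χ² = Σ (O − E)² / E
  tall red-fruited: (625 − 650.8125)² / 650.8125 = 1.0238
  tall yellow-fruited: (289 − 216.9375)² / 216.9375 = 23.9378
  dwarf red-fruited: (180 − 216.9375)² / 216.9375 = 6.2893
  dwarf yellow-fruited: (63 − 72.3125)² / 72.3125 = 1.1993
χ² = 1.0238 + 23.9378 + 6.2893 + 1.1993 = 32.4502 ≈ 32.450
Degrees of freedom = 4 − 1 = 3; critical value at α = 0.05 is 7.815.
Since 32.450 > 7.815, we reject the null hypothesis — the data do not fit the 9:3:3:1 ratio.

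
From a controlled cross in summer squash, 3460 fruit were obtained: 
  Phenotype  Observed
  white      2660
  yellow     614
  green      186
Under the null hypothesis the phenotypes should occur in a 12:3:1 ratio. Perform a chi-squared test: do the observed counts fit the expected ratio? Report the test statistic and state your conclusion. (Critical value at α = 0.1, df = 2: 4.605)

Expected counts for N = 3460 under a 12:3:1 ratio (total parts = 16):
  white: 3460 × 12/16 = 2595
  yellow: 3460 × 3/16 = 648.75
  green: 3460 × 1/16 = 216.25
χ² = Σ (O − E)² / E
  white: (2660 − 2595)² / 2595 = 1.6281
  yellow: (614 − 648.75)² / 648.75 = 1.8614
  green: (186 − 216.25)² / 216.25 = 4.2315
χ² = 1.6281 + 1.8614 + 4.2315 = 7.721
Degrees of freedom = 3 − 1 = 2; critical value at α = 0.1 is 4.605.
Since 7.721 > 4.605, we reject the null hypothesis — the data do not fit the 12:3:1 ratio.

7.721; not consistent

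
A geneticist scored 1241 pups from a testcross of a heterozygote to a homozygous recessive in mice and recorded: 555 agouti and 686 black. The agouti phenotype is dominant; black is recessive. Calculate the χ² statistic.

A testcross of a heterozygote (Aa × aa) gives a 1:1 phenotypic ratio.
The 1:1 ratio has 2 parts, so with N = 1241 the expected counts are:
  agouti: 1241 × 1/2 = 620.5
  black: 1241 × 1/2 = 620.5
χ² = Σ (O − E)² / E
  agouti: (555 − 620.5)² / 620.5 = 6.9142
  black: (686 − 620.5)² / 620.5 = 6.9142
χ² = 6.9142 + 6.9142 = 13.8284 ≈ 13.828

13.828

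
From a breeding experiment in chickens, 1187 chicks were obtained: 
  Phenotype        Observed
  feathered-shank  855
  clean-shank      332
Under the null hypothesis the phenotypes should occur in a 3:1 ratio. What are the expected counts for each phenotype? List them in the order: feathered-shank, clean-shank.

890.25, 296.75

Total ratio parts = 4. Expected numbers out of 1187:
  feathered-shank: 1187 × 3/4 = 890.25
  clean-shank: 1187 × 1/4 = 296.75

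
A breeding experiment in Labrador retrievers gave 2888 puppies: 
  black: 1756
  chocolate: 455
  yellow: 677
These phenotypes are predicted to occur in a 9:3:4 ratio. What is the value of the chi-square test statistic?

Total ratio parts = 16. Expected numbers out of 2888:
  black: 2888 × 9/16 = 1624.5
  chocolate: 2888 × 3/16 = 541.5
  yellow: 2888 × 4/16 = 722
χ² = Σ (O − E)² / E
  black: (1756 − 1624.5)² / 1624.5 = 10.6447
  chocolate: (455 − 541.5)² / 541.5 = 13.8176
  yellow: (677 − 722)² / 722 = 2.8047
χ² = 10.6447 + 13.8176 + 2.8047 = 27.267

27.267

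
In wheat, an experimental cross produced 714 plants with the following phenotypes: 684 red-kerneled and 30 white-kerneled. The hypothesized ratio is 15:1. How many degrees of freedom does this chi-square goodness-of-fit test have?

A goodness-of-fit test with 2 phenotype classes has df = 2 − 1 = 1.

1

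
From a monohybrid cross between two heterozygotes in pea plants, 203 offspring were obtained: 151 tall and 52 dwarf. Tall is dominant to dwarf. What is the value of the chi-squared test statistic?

0.041

For a monohybrid cross between heterozygotes with complete dominance, the expected phenotypic ratio is 3:1.
Under the 3:1 hypothesis (Σ ratio = 4, N = 203):
  tall: 203 × 3/4 = 152.25
  dwarf: 203 × 1/4 = 50.75
χ² = Σ (O − E)² / E
  tall: (151 − 152.25)² / 152.25 = 0.0103
  dwarf: (52 − 50.75)² / 50.75 = 0.0308
χ² = 0.0103 + 0.0308 = 0.0411 ≈ 0.041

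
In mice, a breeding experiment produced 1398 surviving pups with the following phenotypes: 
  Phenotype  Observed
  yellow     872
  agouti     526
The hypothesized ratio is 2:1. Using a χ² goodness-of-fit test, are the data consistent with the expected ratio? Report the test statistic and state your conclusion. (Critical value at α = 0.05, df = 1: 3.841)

11.588; not consistent

Under the 2:1 hypothesis (Σ ratio = 3, N = 1398):
  yellow: 1398 × 2/3 = 932
  agouti: 1398 × 1/3 = 466
χ² = Σ (O − E)² / E
  yellow: (872 − 932)² / 932 = 3.8627
  agouti: (526 − 466)² / 466 = 7.7253
χ² = 3.8627 + 7.7253 = 11.588
Degrees of freedom = 2 − 1 = 1; critical value at α = 0.05 is 3.841.
Since 11.588 > 3.841, we reject the null hypothesis — the data do not fit the 2:1 ratio.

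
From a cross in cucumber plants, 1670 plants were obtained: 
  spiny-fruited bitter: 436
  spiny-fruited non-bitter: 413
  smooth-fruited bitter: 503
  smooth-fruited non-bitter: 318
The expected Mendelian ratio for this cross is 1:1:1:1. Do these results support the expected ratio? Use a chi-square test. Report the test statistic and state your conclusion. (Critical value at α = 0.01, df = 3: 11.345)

The 1:1:1:1 ratio has 4 parts, so with N = 1670 the expected counts are:
  spiny-fruited bitter: 1670 × 1/4 = 417.5
  spiny-fruited non-bitter: 1670 × 1/4 = 417.5
  smooth-fruited bitter: 1670 × 1/4 = 417.5
  smooth-fruited non-bitter: 1670 × 1/4 = 417.5
χ² = Σ (O − E)² / E
  spiny-fruited bitter: (436 − 417.5)² / 417.5 = 0.8198
  spiny-fruited non-bitter: (413 − 417.5)² / 417.5 = 0.0485
  smooth-fruited bitter: (503 − 417.5)² / 417.5 = 17.5096
  smooth-fruited non-bitter: (318 − 417.5)² / 417.5 = 23.7132
χ² = 0.8198 + 0.0485 + 17.5096 + 23.7132 = 42.0911 ≈ 42.091
Degrees of freedom = 4 − 1 = 3; critical value at α = 0.01 is 11.345.
Since 42.091 > 11.345, we reject the null hypothesis — the data do not fit the 1:1:1:1 ratio.

42.091; not consistent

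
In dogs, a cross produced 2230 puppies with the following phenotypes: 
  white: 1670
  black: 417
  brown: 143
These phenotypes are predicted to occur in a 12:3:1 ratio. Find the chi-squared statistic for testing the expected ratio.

0.101

Under the 12:3:1 hypothesis (Σ ratio = 16, N = 2230):
  white: 2230 × 12/16 = 1672.5
  black: 2230 × 3/16 = 418.125
  brown: 2230 × 1/16 = 139.375
χ² = Σ (O − E)² / E
  white: (1670 − 1672.5)² / 1672.5 = 0.0037
  black: (417 − 418.125)² / 418.125 = 0.0030
  brown: (143 − 139.375)² / 139.375 = 0.0943
χ² = 0.0037 + 0.0030 + 0.0943 = 0.101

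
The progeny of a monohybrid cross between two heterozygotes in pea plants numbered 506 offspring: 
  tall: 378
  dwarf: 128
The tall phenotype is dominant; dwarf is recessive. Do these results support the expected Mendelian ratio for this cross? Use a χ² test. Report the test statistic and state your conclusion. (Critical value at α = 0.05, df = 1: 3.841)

0.024; consistent

For a monohybrid cross between heterozygotes with complete dominance, the expected phenotypic ratio is 3:1.
Under the 3:1 hypothesis (Σ ratio = 4, N = 506):
  tall: 506 × 3/4 = 379.5
  dwarf: 506 × 1/4 = 126.5
χ² = Σ (O − E)² / E
  tall: (378 − 379.5)² / 379.5 = 0.0059
  dwarf: (128 − 126.5)² / 126.5 = 0.0178
χ² = 0.0059 + 0.0178 = 0.0237 ≈ 0.024
Degrees of freedom = 2 − 1 = 1; critical value at α = 0.05 is 3.841.
Since 0.024 < 3.841, we fail to reject the null hypothesis — the data are consistent with the 3:1 ratio.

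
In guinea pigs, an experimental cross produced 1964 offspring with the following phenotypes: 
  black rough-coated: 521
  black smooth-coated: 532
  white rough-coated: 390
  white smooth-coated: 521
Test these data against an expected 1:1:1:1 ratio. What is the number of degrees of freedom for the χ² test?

3

A goodness-of-fit test with 4 phenotype classes has df = 4 − 1 = 3.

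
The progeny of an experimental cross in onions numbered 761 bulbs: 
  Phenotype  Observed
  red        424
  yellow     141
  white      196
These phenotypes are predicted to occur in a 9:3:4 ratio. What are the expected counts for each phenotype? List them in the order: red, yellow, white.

428.0625, 142.6875, 190.25

The 9:3:4 ratio has 16 parts, so with N = 761 the expected counts are:
  red: 761 × 9/16 = 428.0625
  yellow: 761 × 3/16 = 142.6875
  white: 761 × 4/16 = 190.25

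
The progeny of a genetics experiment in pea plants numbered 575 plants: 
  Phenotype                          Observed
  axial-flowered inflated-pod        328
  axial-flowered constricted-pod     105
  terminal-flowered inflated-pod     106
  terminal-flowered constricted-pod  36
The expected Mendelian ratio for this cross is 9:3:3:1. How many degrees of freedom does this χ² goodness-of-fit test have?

A goodness-of-fit test with 4 phenotype classes has df = 4 − 1 = 3.

3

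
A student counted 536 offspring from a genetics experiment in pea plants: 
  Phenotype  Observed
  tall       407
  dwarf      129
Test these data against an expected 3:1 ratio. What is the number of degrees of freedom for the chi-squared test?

1

A goodness-of-fit test with 2 phenotype classes has df = 2 − 1 = 1.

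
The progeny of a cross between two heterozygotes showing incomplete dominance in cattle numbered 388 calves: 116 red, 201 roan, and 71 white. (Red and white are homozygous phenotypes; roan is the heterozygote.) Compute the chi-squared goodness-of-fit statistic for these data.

With incomplete dominance, a heterozygote × heterozygote cross gives a 1:2:1 phenotypic ratio.
Total ratio parts = 4. Expected numbers out of 388:
  red: 388 × 1/4 = 97
  roan: 388 × 2/4 = 194
  white: 388 × 1/4 = 97
χ² = Σ (O − E)² / E
  red: (116 − 97)² / 97 = 3.7216
  roan: (201 − 194)² / 194 = 0.2526
  white: (71 − 97)² / 97 = 6.9691
χ² = 3.7216 + 0.2526 + 6.9691 = 10.9433 ≈ 10.943

10.943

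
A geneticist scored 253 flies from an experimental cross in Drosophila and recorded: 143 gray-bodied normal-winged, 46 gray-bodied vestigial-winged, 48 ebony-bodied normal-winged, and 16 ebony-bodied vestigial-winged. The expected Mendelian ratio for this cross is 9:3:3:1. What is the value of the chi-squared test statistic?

The 9:3:3:1 ratio has 16 parts, so with N = 253 the expected counts are:
  gray-bodied normal-winged: 253 × 9/16 = 142.3125
  gray-bodied vestigial-winged: 253 × 3/16 = 47.4375
  ebony-bodied normal-winged: 253 × 3/16 = 47.4375
  ebony-bodied vestigial-winged: 253 × 1/16 = 15.8125
χ² = Σ (O − E)² / E
  gray-bodied normal-winged: (143 − 142.3125)² / 142.3125 = 0.0033
  gray-bodied vestigial-winged: (46 − 47.4375)² / 47.4375 = 0.0436
  ebony-bodied normal-winged: (48 − 47.4375)² / 47.4375 = 0.0067
  ebony-bodied vestigial-winged: (16 − 15.8125)² / 15.8125 = 0.0022
χ² = 0.0033 + 0.0436 + 0.0067 + 0.0022 = 0.0558 ≈ 0.056

0.056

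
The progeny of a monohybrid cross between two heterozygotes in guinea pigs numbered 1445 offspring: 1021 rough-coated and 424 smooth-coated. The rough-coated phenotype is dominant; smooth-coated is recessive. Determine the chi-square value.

For a monohybrid cross between heterozygotes with complete dominance, the expected phenotypic ratio is 3:1.
Under the 3:1 hypothesis (Σ ratio = 4, N = 1445):
  rough-coated: 1445 × 3/4 = 1083.75
  smooth-coated: 1445 × 1/4 = 361.25
χ² = Σ (O − E)² / E
  rough-coated: (1021 − 1083.75)² / 1083.75 = 3.6333
  smooth-coated: (424 − 361.25)² / 361.25 = 10.8998
χ² = 3.6333 + 10.8998 = 14.5331 ≈ 14.533

14.533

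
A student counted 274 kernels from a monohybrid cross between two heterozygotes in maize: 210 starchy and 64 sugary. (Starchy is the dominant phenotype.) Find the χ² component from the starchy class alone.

For a monohybrid cross between heterozygotes with complete dominance, the expected phenotypic ratio is 3:1.
Expected counts for N = 274 under a 3:1 ratio (total parts = 4):
  starchy: 274 × 3/4 = 205.5
  sugary: 274 × 1/4 = 68.5
Contribution of starchy: (210 − 205.5)² / 205.5 = 0.0985

0.099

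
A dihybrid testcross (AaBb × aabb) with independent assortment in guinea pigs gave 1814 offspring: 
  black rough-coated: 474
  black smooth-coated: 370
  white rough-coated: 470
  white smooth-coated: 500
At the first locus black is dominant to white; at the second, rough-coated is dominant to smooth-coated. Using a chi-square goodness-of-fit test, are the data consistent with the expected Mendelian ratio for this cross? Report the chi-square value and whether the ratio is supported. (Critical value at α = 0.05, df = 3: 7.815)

21.669; not consistent

A dihybrid testcross with independent assortment gives a 1:1:1:1 ratio.
Expected counts for N = 1814 under a 1:1:1:1 ratio (total parts = 4):
  black rough-coated: 1814 × 1/4 = 453.5
  black smooth-coated: 1814 × 1/4 = 453.5
  white rough-coated: 1814 × 1/4 = 453.5
  white smooth-coated: 1814 × 1/4 = 453.5
χ² = Σ (O − E)² / E
  black rough-coated: (474 − 453.5)² / 453.5 = 0.9267
  black smooth-coated: (370 − 453.5)² / 453.5 = 15.3743
  white rough-coated: (470 − 453.5)² / 453.5 = 0.6003
  white smooth-coated: (500 − 453.5)² / 453.5 = 4.7679
χ² = 0.9267 + 15.3743 + 0.6003 + 4.7679 = 21.6692 ≈ 21.669
Degrees of freedom = 4 − 1 = 3; critical value at α = 0.05 is 7.815.
Since 21.669 > 7.815, we reject the null hypothesis — the data do not fit the 1:1:1:1 ratio.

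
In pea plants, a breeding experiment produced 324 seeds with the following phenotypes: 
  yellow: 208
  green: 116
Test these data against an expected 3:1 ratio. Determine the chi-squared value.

20.165

Under the 3:1 hypothesis (Σ ratio = 4, N = 324):
  yellow: 324 × 3/4 = 243
  green: 324 × 1/4 = 81
χ² = Σ (O − E)² / E
  yellow: (208 − 243)² / 243 = 5.0412
  green: (116 − 81)² / 81 = 15.1235
χ² = 5.0412 + 15.1235 = 20.1647 ≈ 20.165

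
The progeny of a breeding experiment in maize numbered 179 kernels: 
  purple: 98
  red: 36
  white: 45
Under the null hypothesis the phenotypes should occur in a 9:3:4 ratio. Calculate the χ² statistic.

0.250

Under the 9:3:4 hypothesis (Σ ratio = 16, N = 179):
  purple: 179 × 9/16 = 100.6875
  red: 179 × 3/16 = 33.5625
  white: 179 × 4/16 = 44.75
χ² = Σ (O − E)² / E
  purple: (98 − 100.6875)² / 100.6875 = 0.0717
  red: (36 − 33.5625)² / 33.5625 = 0.1770
  white: (45 − 44.75)² / 44.75 = 0.0014
χ² = 0.0717 + 0.1770 + 0.0014 = 0.2501 ≈ 0.250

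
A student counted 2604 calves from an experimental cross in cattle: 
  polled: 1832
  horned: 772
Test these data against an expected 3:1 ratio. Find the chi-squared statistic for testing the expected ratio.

Expected counts for N = 2604 under a 3:1 ratio (total parts = 4):
  polled: 2604 × 3/4 = 1953
  horned: 2604 × 1/4 = 651
χ² = Σ (O − E)² / E
  polled: (1832 − 1953)² / 1953 = 7.4967
  horned: (772 − 651)² / 651 = 22.4900
χ² = 7.4967 + 22.4900 = 29.9867 ≈ 29.987

29.987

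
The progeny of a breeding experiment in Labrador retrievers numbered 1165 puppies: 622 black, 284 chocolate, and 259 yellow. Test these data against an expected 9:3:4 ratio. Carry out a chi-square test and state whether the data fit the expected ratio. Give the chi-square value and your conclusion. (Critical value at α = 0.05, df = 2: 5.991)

The 9:3:4 ratio has 16 parts, so with N = 1165 the expected counts are:
  black: 1165 × 9/16 = 655.3125
  chocolate: 1165 × 3/16 = 218.4375
  yellow: 1165 × 4/16 = 291.25
χ² = Σ (O − E)² / E
  black: (622 − 655.3125)² / 655.3125 = 1.6934
  chocolate: (284 − 218.4375)² / 218.4375 = 19.6781
  yellow: (259 − 291.25)² / 291.25 = 3.5710
χ² = 1.6934 + 19.6781 + 3.5710 = 24.9425 ≈ 24.943
Degrees of freedom = 3 − 1 = 2; critical value at α = 0.05 is 5.991.
Since 24.943 > 5.991, we reject the null hypothesis — the data do not fit the 9:3:4 ratio.

24.943; not consistent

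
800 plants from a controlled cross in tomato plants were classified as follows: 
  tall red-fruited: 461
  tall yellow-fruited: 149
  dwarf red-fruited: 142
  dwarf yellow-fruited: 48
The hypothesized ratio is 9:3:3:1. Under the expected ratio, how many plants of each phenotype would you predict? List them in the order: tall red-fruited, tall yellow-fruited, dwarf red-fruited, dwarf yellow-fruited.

Expected counts for N = 800 under a 9:3:3:1 ratio (total parts = 16):
  tall red-fruited: 800 × 9/16 = 450
  tall yellow-fruited: 800 × 3/16 = 150
  dwarf red-fruited: 800 × 3/16 = 150
  dwarf yellow-fruited: 800 × 1/16 = 50

450, 150, 150, 50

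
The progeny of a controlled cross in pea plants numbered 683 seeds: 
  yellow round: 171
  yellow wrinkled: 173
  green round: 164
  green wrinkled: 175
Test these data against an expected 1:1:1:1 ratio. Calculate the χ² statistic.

Expected counts for N = 683 under a 1:1:1:1 ratio (total parts = 4):
  yellow round: 683 × 1/4 = 170.75
  yellow wrinkled: 683 × 1/4 = 170.75
  green round: 683 × 1/4 = 170.75
  green wrinkled: 683 × 1/4 = 170.75
χ² = Σ (O − E)² / E
  yellow round: (171 − 170.75)² / 170.75 = 0.0004
  yellow wrinkled: (173 − 170.75)² / 170.75 = 0.0296
  green round: (164 − 170.75)² / 170.75 = 0.2668
  green wrinkled: (175 − 170.75)² / 170.75 = 0.1058
χ² = 0.0004 + 0.0296 + 0.2668 + 0.1058 = 0.4026 ≈ 0.403

0.403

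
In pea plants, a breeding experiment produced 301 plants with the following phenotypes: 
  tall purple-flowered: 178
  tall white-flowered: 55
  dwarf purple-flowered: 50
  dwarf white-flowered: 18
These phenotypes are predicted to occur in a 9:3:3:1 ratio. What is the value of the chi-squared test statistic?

1.252

Under the 9:3:3:1 hypothesis (Σ ratio = 16, N = 301):
  tall purple-flowered: 301 × 9/16 = 169.3125
  tall white-flowered: 301 × 3/16 = 56.4375
  dwarf purple-flowered: 301 × 3/16 = 56.4375
  dwarf white-flowered: 301 × 1/16 = 18.8125
χ² = Σ (O − E)² / E
  tall purple-flowered: (178 − 169.3125)² / 169.3125 = 0.4458
  tall white-flowered: (55 − 56.4375)² / 56.4375 = 0.0366
  dwarf purple-flowered: (50 − 56.4375)² / 56.4375 = 0.7343
  dwarf white-flowered: (18 − 18.8125)² / 18.8125 = 0.0351
χ² = 0.4458 + 0.0366 + 0.7343 + 0.0351 = 1.2518 ≈ 1.252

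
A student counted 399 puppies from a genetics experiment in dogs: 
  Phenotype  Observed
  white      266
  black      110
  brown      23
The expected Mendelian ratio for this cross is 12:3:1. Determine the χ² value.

Total ratio parts = 16. Expected numbers out of 399:
  white: 399 × 12/16 = 299.25
  black: 399 × 3/16 = 74.8125
  brown: 399 × 1/16 = 24.9375
χ² = Σ (O − E)² / E
  white: (266 − 299.25)² / 299.25 = 3.6944
  black: (110 − 74.8125)² / 74.8125 = 16.5502
  brown: (23 − 24.9375)² / 24.9375 = 0.1505
χ² = 3.6944 + 16.5502 + 0.1505 = 20.3951 ≈ 20.395

20.395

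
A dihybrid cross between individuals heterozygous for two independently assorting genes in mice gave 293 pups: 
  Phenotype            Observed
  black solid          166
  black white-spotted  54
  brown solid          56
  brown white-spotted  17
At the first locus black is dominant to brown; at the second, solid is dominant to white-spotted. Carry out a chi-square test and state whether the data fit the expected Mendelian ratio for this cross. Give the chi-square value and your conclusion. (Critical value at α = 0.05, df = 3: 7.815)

0.139; consistent

A dihybrid F₂ with independent assortment and complete dominance at both loci gives a 9:3:3:1 phenotypic ratio.
Total ratio parts = 16. Expected numbers out of 293:
  black solid: 293 × 9/16 = 164.8125
  black white-spotted: 293 × 3/16 = 54.9375
  brown solid: 293 × 3/16 = 54.9375
  brown white-spotted: 293 × 1/16 = 18.3125
χ² = Σ (O − E)² / E
  black solid: (166 − 164.8125)² / 164.8125 = 0.0086
  black white-spotted: (54 − 54.9375)² / 54.9375 = 0.0160
  brown solid: (56 − 54.9375)² / 54.9375 = 0.0205
  brown white-spotted: (17 − 18.3125)² / 18.3125 = 0.0941
χ² = 0.0086 + 0.0160 + 0.0205 + 0.0941 = 0.1392 ≈ 0.139
Degrees of freedom = 4 − 1 = 3; critical value at α = 0.05 is 7.815.
Since 0.139 < 7.815, we fail to reject the null hypothesis — the data are consistent with the 9:3:3:1 ratio.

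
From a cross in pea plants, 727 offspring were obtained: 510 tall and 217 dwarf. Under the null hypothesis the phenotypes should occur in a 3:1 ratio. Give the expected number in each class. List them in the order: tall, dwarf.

545.25, 181.75

Expected counts for N = 727 under a 3:1 ratio (total parts = 4):
  tall: 727 × 3/4 = 545.25
  dwarf: 727 × 1/4 = 181.75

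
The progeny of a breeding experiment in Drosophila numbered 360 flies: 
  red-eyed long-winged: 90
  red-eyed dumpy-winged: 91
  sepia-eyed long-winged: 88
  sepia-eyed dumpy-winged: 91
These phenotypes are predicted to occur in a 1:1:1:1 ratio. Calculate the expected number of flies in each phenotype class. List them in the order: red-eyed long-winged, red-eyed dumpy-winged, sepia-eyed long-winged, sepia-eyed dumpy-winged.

Expected counts for N = 360 under a 1:1:1:1 ratio (total parts = 4):
  red-eyed long-winged: 360 × 1/4 = 90
  red-eyed dumpy-winged: 360 × 1/4 = 90
  sepia-eyed long-winged: 360 × 1/4 = 90
  sepia-eyed dumpy-winged: 360 × 1/4 = 90

90, 90, 90, 90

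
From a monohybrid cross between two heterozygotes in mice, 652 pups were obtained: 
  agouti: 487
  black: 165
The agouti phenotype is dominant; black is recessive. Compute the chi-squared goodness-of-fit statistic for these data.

For a monohybrid cross between heterozygotes with complete dominance, the expected phenotypic ratio is 3:1.
Total ratio parts = 4. Expected numbers out of 652:
  agouti: 652 × 3/4 = 489
  black: 652 × 1/4 = 163
χ² = Σ (O − E)² / E
  agouti: (487 − 489)² / 489 = 0.0082
  black: (165 − 163)² / 163 = 0.0245
χ² = 0.0082 + 0.0245 = 0.0327 ≈ 0.033

0.033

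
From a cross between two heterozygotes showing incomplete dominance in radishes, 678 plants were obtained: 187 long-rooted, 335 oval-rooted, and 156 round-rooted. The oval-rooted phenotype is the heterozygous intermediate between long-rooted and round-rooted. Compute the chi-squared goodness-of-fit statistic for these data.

2.929

With incomplete dominance, a heterozygote × heterozygote cross gives a 1:2:1 phenotypic ratio.
Under the 1:2:1 hypothesis (Σ ratio = 4, N = 678):
  long-rooted: 678 × 1/4 = 169.5
  oval-rooted: 678 × 2/4 = 339
  round-rooted: 678 × 1/4 = 169.5
χ² = Σ (O − E)² / E
  long-rooted: (187 − 169.5)² / 169.5 = 1.8068
  oval-rooted: (335 − 339)² / 339 = 0.0472
  round-rooted: (156 − 169.5)² / 169.5 = 1.0752
χ² = 1.8068 + 0.0472 + 1.0752 = 2.9292 ≈ 2.929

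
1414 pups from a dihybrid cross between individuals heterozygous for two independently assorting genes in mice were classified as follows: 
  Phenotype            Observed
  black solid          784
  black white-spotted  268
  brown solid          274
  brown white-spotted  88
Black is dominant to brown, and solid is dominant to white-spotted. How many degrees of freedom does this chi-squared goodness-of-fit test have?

3

A dihybrid F₂ with independent assortment and complete dominance at both loci gives a 9:3:3:1 phenotypic ratio.
A goodness-of-fit test with 4 phenotype classes has df = 4 − 1 = 3.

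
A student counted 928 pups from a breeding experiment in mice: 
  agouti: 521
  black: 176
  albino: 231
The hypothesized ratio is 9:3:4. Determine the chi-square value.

0.029

Total ratio parts = 16. Expected numbers out of 928:
  agouti: 928 × 9/16 = 522
  black: 928 × 3/16 = 174
  albino: 928 × 4/16 = 232
χ² = Σ (O − E)² / E
  agouti: (521 − 522)² / 522 = 0.0019
  black: (176 − 174)² / 174 = 0.0230
  albino: (231 − 232)² / 232 = 0.0043
χ² = 0.0019 + 0.0230 + 0.0043 = 0.0292 ≈ 0.029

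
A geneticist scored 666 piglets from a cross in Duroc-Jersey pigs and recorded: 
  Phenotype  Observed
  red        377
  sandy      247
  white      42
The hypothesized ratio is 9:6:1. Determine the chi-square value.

Expected counts for N = 666 under a 9:6:1 ratio (total parts = 16):
  red: 666 × 9/16 = 374.625
  sandy: 666 × 6/16 = 249.75
  white: 666 × 1/16 = 41.625
χ² = Σ (O − E)² / E
  red: (377 − 374.625)² / 374.625 = 0.0151
  sandy: (247 − 249.75)² / 249.75 = 0.0303
  white: (42 − 41.625)² / 41.625 = 0.0034
χ² = 0.0151 + 0.0303 + 0.0034 = 0.0488 ≈ 0.049

0.049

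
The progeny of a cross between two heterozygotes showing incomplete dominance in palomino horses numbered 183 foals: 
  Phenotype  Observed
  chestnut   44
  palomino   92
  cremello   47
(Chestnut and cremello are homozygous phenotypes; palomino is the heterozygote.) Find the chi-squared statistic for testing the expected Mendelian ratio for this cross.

With incomplete dominance, a heterozygote × heterozygote cross gives a 1:2:1 phenotypic ratio.
Expected counts for N = 183 under a 1:2:1 ratio (total parts = 4):
  chestnut: 183 × 1/4 = 45.75
  palomino: 183 × 2/4 = 91.5
  cremello: 183 × 1/4 = 45.75
χ² = Σ (O − E)² / E
  chestnut: (44 − 45.75)² / 45.75 = 0.0669
  palomino: (92 − 91.5)² / 91.5 = 0.0027
  cremello: (47 − 45.75)² / 45.75 = 0.0342
χ² = 0.0669 + 0.0027 + 0.0342 = 0.1038 ≈ 0.104

0.104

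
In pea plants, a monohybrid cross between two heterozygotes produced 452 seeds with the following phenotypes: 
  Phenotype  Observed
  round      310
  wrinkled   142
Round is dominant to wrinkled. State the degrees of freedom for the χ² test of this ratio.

1

For a monohybrid cross between heterozygotes with complete dominance, the expected phenotypic ratio is 3:1.
A goodness-of-fit test with 2 phenotype classes has df = 2 − 1 = 1.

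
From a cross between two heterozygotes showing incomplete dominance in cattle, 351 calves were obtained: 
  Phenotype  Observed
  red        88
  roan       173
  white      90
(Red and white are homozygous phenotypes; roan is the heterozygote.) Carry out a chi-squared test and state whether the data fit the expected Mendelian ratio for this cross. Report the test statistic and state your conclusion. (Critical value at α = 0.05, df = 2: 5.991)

With incomplete dominance, a heterozygote × heterozygote cross gives a 1:2:1 phenotypic ratio.
Under the 1:2:1 hypothesis (Σ ratio = 4, N = 351):
  red: 351 × 1/4 = 87.75
  roan: 351 × 2/4 = 175.5
  white: 351 × 1/4 = 87.75
χ² = Σ (O − E)² / E
  red: (88 − 87.75)² / 87.75 = 0.0007
  roan: (173 − 175.5)² / 175.5 = 0.0356
  white: (90 − 87.75)² / 87.75 = 0.0577
χ² = 0.0007 + 0.0356 + 0.0577 = 0.094
Degrees of freedom = 3 − 1 = 2; critical value at α = 0.05 is 5.991.
Since 0.094 < 5.991, we fail to reject the null hypothesis — the data are consistent with the 1:2:1 ratio.

0.094; consistent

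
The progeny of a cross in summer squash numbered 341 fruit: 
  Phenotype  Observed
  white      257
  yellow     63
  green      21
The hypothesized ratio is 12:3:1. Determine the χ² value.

0.024

Total ratio parts = 16. Expected numbers out of 341:
  white: 341 × 12/16 = 255.75
  yellow: 341 × 3/16 = 63.9375
  green: 341 × 1/16 = 21.3125
χ² = Σ (O − E)² / E
  white: (257 − 255.75)² / 255.75 = 0.0061
  yellow: (63 − 63.9375)² / 63.9375 = 0.0137
  green: (21 − 21.3125)² / 21.3125 = 0.0046
χ² = 0.0061 + 0.0137 + 0.0046 = 0.0244 ≈ 0.024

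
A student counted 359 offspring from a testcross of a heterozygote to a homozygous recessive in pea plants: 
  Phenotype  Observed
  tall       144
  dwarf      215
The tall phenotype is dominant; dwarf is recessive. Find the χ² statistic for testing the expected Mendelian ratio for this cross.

A testcross of a heterozygote (Aa × aa) gives a 1:1 phenotypic ratio.
Expected counts for N = 359 under a 1:1 ratio (total parts = 2):
  tall: 359 × 1/2 = 179.5
  dwarf: 359 × 1/2 = 179.5
χ² = Σ (O − E)² / E
  tall: (144 − 179.5)² / 179.5 = 7.0209
  dwarf: (215 − 179.5)² / 179.5 = 7.0209
χ² = 7.0209 + 7.0209 = 14.0418 ≈ 14.042

14.042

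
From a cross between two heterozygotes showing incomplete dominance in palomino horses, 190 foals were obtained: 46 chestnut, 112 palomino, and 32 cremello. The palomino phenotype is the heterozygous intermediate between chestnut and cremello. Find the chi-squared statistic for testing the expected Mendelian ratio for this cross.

With incomplete dominance, a heterozygote × heterozygote cross gives a 1:2:1 phenotypic ratio.
Under the 1:2:1 hypothesis (Σ ratio = 4, N = 190):
  chestnut: 190 × 1/4 = 47.5
  palomino: 190 × 2/4 = 95
  cremello: 190 × 1/4 = 47.5
χ² = Σ (O − E)² / E
  chestnut: (46 − 47.5)² / 47.5 = 0.0474
  palomino: (112 − 95)² / 95 = 3.0421
  cremello: (32 − 47.5)² / 47.5 = 5.0579
χ² = 0.0474 + 3.0421 + 5.0579 = 8.1474 ≈ 8.147

8.147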